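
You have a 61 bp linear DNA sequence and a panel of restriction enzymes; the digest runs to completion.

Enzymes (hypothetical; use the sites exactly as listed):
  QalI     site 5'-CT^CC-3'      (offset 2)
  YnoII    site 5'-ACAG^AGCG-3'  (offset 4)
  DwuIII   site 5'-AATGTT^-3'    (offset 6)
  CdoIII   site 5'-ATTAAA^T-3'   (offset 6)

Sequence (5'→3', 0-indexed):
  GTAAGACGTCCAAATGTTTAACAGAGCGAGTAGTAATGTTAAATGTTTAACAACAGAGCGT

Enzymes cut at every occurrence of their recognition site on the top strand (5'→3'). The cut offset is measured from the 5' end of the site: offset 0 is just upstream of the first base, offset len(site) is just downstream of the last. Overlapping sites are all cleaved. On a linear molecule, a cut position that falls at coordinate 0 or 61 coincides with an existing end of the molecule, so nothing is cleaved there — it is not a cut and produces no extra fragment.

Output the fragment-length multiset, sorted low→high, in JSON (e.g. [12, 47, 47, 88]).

Site scan:
  QalI (CTCC, off=2): no sites
  YnoII (ACAGAGCG, off=4): starts [20, 52] → cuts [24, 56]
  DwuIII (AATGTT, off=6): starts [12, 34, 41] → cuts [18, 40, 47]
  CdoIII (ATTAAAT, off=6): no sites

All cut coordinates (distinct, sorted): [18, 24, 40, 47, 56]

Fragments:
  [0,18): 18 bp
  [18,24): 6 bp
  [24,40): 16 bp
  [40,47): 7 bp
  [47,56): 9 bp
  [56,61): 5 bp

[5,6,7,9,16,18]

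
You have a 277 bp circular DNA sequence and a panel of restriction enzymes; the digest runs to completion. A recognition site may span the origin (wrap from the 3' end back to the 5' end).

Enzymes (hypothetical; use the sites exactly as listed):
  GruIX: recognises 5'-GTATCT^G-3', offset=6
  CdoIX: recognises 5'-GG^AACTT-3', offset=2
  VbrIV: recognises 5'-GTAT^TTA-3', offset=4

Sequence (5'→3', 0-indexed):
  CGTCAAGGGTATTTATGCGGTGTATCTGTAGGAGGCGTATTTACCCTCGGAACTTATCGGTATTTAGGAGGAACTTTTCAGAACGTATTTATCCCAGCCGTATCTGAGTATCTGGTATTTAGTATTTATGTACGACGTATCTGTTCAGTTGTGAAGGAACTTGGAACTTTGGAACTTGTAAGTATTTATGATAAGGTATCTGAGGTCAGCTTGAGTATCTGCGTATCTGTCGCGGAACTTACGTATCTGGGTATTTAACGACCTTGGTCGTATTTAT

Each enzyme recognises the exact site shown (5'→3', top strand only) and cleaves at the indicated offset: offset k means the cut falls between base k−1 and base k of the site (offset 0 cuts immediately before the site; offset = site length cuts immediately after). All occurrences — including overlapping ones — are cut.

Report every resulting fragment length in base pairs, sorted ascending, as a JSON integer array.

[5,6,7,7,7,8,8,8,8,10,13,13,13,13,15,15,16,16,17,17,17,19,19]

Per-enzyme occurrences:
  GruIX (GTATCTG, off=6): starts [21, 99, 107, 136, 195, 214, 222, 242] → cuts [27, 105, 113, 142, 201, 220, 228, 248]
  CdoIX (GGAACTT, off=2): starts [48, 69, 155, 162, 170, 233] → cuts [50, 71, 157, 164, 172, 235]
  VbrIV (GTATTTA, off=4): starts [8, 36, 59, 84, 114, 121, 181, 250, 269] → cuts [12, 40, 63, 88, 118, 125, 185, 254, 273]

Pooled cuts: [12, 27, 40, 50, 63, 71, 88, 105, 113, 118, 125, 142, 157, 164, 172, 185, 201, 220, 228, 235, 248, 254, 273]

Fragments:
  12→27: 15 bp
  27→40: 13 bp
  40→50: 10 bp
  50→63: 13 bp
  63→71: 8 bp
  71→88: 17 bp
  88→105: 17 bp
  105→113: 8 bp
  113→118: 5 bp
  118→125: 7 bp
  125→142: 17 bp
  142→157: 15 bp
  157→164: 7 bp
  164→172: 8 bp
  172→185: 13 bp
  185→201: 16 bp
  201→220: 19 bp
  220→228: 8 bp
  228→235: 7 bp
  235→248: 13 bp
  248→254: 6 bp
  254→273: 19 bp
  273→12 (wrap): 277-273+12 = 16 bp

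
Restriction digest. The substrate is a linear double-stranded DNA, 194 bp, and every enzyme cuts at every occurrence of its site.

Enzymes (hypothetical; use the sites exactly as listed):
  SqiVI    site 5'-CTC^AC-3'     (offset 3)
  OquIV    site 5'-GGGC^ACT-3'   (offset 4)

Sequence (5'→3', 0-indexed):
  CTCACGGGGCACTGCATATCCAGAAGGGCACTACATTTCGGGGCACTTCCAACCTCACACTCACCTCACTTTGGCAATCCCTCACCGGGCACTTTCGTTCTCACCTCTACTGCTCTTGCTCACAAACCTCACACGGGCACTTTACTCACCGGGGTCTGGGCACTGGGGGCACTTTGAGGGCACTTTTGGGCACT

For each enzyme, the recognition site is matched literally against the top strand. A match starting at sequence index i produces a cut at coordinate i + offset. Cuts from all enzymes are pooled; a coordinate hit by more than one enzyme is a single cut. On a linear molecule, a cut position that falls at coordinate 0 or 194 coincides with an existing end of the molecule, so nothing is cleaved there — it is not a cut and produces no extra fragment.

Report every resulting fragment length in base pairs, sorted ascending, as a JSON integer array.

[3,3,5,6,7,7,8,9,9,9,10,11,12,12,14,15,16,19,19]

Per-enzyme occurrences:
  SqiVI CTCAC/3: at [0, 53, 59, 64, 80, 99, 118, 127, 144] ⇒ [3, 56, 62, 67, 83, 102, 121, 130, 147]
  OquIV GGGCACT/4: at [6, 25, 40, 86, 134, 157, 166, 177, 187] ⇒ [10, 29, 44, 90, 138, 161, 170, 181, 191]

Pooled cuts: [3, 10, 29, 44, 56, 62, 67, 83, 90, 102, 121, 130, 138, 147, 161, 170, 181, 191]

Fragment lengths:
  [0,3): 3 bp
  [3,10): 7 bp
  [10,29): 19 bp
  [29,44): 15 bp
  [44,56): 12 bp
  [56,62): 6 bp
  [62,67): 5 bp
  [67,83): 16 bp
  [83,90): 7 bp
  [90,102): 12 bp
  [102,121): 19 bp
  [121,130): 9 bp
  [130,138): 8 bp
  [138,147): 9 bp
  [147,161): 14 bp
  [161,170): 9 bp
  [170,181): 11 bp
  [181,191): 10 bp
  [191,194): 3 bp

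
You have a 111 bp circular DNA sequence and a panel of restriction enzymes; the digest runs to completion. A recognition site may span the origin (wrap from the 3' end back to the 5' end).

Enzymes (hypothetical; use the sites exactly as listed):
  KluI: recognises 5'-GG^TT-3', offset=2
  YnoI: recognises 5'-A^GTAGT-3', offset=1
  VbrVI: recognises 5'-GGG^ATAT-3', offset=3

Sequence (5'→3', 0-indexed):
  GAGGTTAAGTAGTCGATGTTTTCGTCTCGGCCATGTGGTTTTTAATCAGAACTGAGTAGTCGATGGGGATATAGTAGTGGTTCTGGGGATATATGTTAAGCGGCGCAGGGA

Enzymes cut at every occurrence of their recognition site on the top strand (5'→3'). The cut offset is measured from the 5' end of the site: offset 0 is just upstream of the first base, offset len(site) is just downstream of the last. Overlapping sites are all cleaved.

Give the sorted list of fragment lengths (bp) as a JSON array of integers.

[4,5,7,8,13,17,27,30]

Scan for sites:
  KluI GGTT/2: at [2, 36, 78] ⇒ [4, 38, 80]
  YnoI AGTAGT/1: at [7, 54, 72] ⇒ [8, 55, 73]
  VbrVI GGGATAT/3: at [65, 85] ⇒ [68, 88]

All cut coordinates (distinct, sorted): [4, 8, 38, 55, 68, 73, 80, 88]

Fragments:
  4→8: 4 bp
  8→38: 30 bp
  38→55: 17 bp
  55→68: 13 bp
  68→73: 5 bp
  73→80: 7 bp
  80→88: 8 bp
  88→4 (wrap): 111-88+4 = 27 bp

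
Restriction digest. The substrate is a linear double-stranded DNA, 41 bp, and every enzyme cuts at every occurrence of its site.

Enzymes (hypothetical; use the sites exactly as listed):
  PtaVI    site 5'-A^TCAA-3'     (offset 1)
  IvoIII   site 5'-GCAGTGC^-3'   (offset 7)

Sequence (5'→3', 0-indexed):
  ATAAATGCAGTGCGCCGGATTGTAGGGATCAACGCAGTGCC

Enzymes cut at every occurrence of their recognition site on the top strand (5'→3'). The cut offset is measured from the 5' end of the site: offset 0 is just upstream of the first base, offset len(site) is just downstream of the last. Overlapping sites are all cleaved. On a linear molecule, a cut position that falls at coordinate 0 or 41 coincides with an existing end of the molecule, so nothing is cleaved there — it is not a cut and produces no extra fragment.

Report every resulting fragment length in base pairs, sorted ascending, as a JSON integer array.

[1,12,13,15]

Per-enzyme occurrences:
  PtaVI (ATCAA, off=1): starts [27] → cuts [28]
  IvoIII (GCAGTGC, off=7): starts [6, 33] → cuts [13, 40]

Pooled cuts: [13, 28, 40]

Fragments:
  [0,13): 13 bp
  [13,28): 15 bp
  [28,40): 12 bp
  [40,41): 1 bp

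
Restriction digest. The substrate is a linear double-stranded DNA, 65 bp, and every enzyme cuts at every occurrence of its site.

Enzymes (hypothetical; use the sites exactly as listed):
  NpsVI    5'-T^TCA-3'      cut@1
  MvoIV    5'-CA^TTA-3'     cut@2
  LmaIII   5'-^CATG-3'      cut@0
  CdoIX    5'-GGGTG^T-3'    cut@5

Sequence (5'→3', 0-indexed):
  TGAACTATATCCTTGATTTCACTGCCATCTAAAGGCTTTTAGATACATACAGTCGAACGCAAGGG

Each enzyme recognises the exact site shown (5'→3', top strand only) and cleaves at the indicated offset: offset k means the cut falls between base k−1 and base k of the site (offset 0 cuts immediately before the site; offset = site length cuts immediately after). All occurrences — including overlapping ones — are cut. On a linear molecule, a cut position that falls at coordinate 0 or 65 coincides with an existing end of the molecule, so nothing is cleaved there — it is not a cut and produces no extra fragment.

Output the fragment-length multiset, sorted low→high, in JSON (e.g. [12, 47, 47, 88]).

[18,47]

Scan for sites:
  NpsVI (TTCA, off=1): starts [17] → cuts [18]
  MvoIV (CATTA, off=2): no sites
  LmaIII (CATG, off=0): no sites
  CdoIX (GGGTGT, off=5): no sites

All cut coordinates (distinct, sorted): [18]

Fragments:
  [0,18): 18 bp
  [18,65): 47 bp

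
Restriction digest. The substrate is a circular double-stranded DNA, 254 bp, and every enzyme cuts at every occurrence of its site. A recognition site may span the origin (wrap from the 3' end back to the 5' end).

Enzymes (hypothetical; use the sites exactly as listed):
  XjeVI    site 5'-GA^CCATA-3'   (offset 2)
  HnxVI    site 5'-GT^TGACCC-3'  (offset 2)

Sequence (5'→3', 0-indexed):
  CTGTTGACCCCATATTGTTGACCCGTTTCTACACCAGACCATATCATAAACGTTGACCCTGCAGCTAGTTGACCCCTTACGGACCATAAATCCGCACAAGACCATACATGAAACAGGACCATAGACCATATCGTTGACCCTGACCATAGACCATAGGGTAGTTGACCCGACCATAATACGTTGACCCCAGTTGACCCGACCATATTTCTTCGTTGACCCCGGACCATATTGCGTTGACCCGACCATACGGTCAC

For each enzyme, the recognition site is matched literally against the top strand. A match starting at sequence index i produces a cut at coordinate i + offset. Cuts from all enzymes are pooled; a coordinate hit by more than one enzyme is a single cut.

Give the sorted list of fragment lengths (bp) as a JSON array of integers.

Site scan:
  XjeVI GACCATA/2: at [36, 81, 99, 116, 123, 141, 148, 168, 197, 221, 240] ⇒ [38, 83, 101, 118, 125, 143, 150, 170, 199, 223, 242]
  HnxVI GTTGACCC/2: at [2, 16, 51, 67, 132, 160, 179, 189, 211, 232] ⇒ [4, 18, 53, 69, 134, 162, 181, 191, 213, 234]

Pooled cuts: [4, 18, 38, 53, 69, 83, 101, 118, 125, 134, 143, 150, 162, 170, 181, 191, 199, 213, 223, 234, 242]

Fragment lengths:
  4→18: 14 bp
  18→38: 20 bp
  38→53: 15 bp
  53→69: 16 bp
  69→83: 14 bp
  83→101: 18 bp
  101→118: 17 bp
  118→125: 7 bp
  125→134: 9 bp
  134→143: 9 bp
  143→150: 7 bp
  150→162: 12 bp
  162→170: 8 bp
  170→181: 11 bp
  181→191: 10 bp
  191→199: 8 bp
  199→213: 14 bp
  213→223: 10 bp
  223→234: 11 bp
  234→242: 8 bp
  242→4 (wrap): 254-242+4 = 16 bp

[7,7,8,8,8,9,9,10,10,11,11,12,14,14,14,15,16,16,17,18,20]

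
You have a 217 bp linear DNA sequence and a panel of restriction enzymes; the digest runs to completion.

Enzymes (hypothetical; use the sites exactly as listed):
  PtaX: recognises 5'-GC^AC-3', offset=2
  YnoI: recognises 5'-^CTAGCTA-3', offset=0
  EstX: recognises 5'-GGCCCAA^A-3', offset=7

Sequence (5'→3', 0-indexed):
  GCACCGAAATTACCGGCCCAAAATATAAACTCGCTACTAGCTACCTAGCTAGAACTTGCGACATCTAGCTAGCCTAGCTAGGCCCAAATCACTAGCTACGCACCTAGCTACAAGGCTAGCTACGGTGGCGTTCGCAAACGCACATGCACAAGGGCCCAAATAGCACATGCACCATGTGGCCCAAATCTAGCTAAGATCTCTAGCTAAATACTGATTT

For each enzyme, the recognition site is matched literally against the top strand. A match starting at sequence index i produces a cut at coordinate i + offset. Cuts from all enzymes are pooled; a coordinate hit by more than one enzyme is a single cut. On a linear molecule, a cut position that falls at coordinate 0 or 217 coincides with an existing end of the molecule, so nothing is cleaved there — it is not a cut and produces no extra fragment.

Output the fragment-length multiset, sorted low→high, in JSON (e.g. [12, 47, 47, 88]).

Per-enzyme occurrences:
  PtaX GCAC/2: at [0, 99, 139, 145, 162, 168] ⇒ [2, 101, 141, 147, 164, 170]
  YnoI CTAGCTA/0: at [36, 44, 64, 73, 91, 103, 115, 186, 199] ⇒ [36, 44, 64, 73, 91, 103, 115, 186, 199]
  EstX GGCCCAAA/7: at [14, 80, 152, 177] ⇒ [21, 87, 159, 184]

All cut coordinates (distinct, sorted): [2, 21, 36, 44, 64, 73, 87, 91, 101, 103, 115, 141, 147, 159, 164, 170, 184, 186, 199]

Fragment lengths:
  [0,2): 2 bp
  [2,21): 19 bp
  [21,36): 15 bp
  [36,44): 8 bp
  [44,64): 20 bp
  [64,73): 9 bp
  [73,87): 14 bp
  [87,91): 4 bp
  [91,101): 10 bp
  [101,103): 2 bp
  [103,115): 12 bp
  [115,141): 26 bp
  [141,147): 6 bp
  [147,159): 12 bp
  [159,164): 5 bp
  [164,170): 6 bp
  [170,184): 14 bp
  [184,186): 2 bp
  [186,199): 13 bp
  [199,217): 18 bp

[2,2,2,4,5,6,6,8,9,10,12,12,13,14,14,15,18,19,20,26]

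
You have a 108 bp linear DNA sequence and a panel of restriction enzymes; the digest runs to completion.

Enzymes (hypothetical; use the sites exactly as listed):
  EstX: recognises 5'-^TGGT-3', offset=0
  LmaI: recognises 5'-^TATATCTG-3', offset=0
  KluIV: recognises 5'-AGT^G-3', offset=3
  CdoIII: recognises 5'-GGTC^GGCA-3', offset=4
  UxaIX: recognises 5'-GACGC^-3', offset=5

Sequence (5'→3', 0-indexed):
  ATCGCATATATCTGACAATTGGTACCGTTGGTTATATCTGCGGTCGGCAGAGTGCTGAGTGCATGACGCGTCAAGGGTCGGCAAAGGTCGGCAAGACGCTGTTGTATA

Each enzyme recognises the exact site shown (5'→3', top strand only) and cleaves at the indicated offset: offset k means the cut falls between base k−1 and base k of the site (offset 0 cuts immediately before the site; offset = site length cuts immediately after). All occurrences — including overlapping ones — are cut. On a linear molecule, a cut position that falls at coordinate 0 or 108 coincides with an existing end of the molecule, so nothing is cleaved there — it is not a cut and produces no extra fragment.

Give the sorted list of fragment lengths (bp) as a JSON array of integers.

[4,6,7,8,9,9,9,10,10,10,13,13]

Scan for sites:
  EstX (TGGT, off=0): starts [19, 28] → cuts [19, 28]
  LmaI (TATATCTG, off=0): starts [6, 32] → cuts [6, 32]
  KluIV (AGTG, off=3): starts [50, 57] → cuts [53, 60]
  CdoIII (GGTCGGCA, off=4): starts [41, 75, 85] → cuts [45, 79, 89]
  UxaIX (GACGC, off=5): starts [64, 94] → cuts [69, 99]

All cut coordinates (distinct, sorted): [6, 19, 28, 32, 45, 53, 60, 69, 79, 89, 99]

Fragments:
  [0,6): 6 bp
  [6,19): 13 bp
  [19,28): 9 bp
  [28,32): 4 bp
  [32,45): 13 bp
  [45,53): 8 bp
  [53,60): 7 bp
  [60,69): 9 bp
  [69,79): 10 bp
  [79,89): 10 bp
  [89,99): 10 bp
  [99,108): 9 bp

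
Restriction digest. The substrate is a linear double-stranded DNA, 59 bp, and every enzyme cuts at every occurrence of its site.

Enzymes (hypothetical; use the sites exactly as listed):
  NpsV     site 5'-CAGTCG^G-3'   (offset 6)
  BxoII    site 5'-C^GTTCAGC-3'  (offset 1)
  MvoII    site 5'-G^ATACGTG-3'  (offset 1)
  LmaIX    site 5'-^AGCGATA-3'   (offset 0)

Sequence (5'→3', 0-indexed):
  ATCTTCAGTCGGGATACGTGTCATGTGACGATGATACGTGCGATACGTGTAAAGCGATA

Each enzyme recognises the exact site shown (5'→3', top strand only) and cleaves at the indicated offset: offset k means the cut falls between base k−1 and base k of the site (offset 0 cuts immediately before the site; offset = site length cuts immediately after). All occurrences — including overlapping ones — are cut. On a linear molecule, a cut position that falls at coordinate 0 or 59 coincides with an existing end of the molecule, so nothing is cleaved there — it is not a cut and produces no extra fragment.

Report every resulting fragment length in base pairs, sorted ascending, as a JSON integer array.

Site scan:
  NpsV CAGTCGG/6: at [5] ⇒ [11]
  BxoII (CGTTCAGC, off=1): no sites
  MvoII GATACGTG/1: at [12, 32, 41] ⇒ [13, 33, 42]
  LmaIX AGCGATA/0: at [52] ⇒ [52]

All cut coordinates (distinct, sorted): [11, 13, 33, 42, 52]

Fragments:
  [0,11): 11 bp
  [11,13): 2 bp
  [13,33): 20 bp
  [33,42): 9 bp
  [42,52): 10 bp
  [52,59): 7 bp

[2,7,9,10,11,20]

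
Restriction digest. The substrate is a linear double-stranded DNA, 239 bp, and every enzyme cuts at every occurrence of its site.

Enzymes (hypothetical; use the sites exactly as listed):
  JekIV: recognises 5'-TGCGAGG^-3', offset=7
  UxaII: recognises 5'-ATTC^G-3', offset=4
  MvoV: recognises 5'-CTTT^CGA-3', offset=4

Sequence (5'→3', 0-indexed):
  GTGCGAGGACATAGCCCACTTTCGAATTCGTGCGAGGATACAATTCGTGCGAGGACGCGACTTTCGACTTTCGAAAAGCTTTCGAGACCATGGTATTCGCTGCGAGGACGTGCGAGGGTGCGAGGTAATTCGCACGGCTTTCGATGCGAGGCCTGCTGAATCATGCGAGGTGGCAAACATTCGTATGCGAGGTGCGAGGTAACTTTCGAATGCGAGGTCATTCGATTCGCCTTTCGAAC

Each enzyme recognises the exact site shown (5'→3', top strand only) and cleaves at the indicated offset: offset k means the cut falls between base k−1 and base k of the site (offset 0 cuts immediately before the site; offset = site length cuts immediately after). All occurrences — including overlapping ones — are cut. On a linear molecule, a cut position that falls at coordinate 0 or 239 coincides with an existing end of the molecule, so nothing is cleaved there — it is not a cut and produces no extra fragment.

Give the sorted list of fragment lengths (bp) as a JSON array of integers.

Scan for sites:
  JekIV (TGCGAGG, off=7): starts [1, 30, 47, 100, 110, 118, 144, 163, 185, 192, 210] → cuts [8, 37, 54, 107, 117, 125, 151, 170, 192, 199, 217]
  UxaII (ATTCG, off=4): starts [25, 42, 94, 127, 178, 219, 224] → cuts [29, 46, 98, 131, 182, 223, 228]
  MvoV (CTTTCGA, off=4): starts [18, 60, 67, 78, 137, 202, 230] → cuts [22, 64, 71, 82, 141, 206, 234]

All cut coordinates (distinct, sorted): [8, 22, 29, 37, 46, 54, 64, 71, 82, 98, 107, 117, 125, 131, 141, 151, 170, 182, 192, 199, 206, 217, 223, 228, 234]

Fragment lengths:
  [0,8): 8 bp
  [8,22): 14 bp
  [22,29): 7 bp
  [29,37): 8 bp
  [37,46): 9 bp
  [46,54): 8 bp
  [54,64): 10 bp
  [64,71): 7 bp
  [71,82): 11 bp
  [82,98): 16 bp
  [98,107): 9 bp
  [107,117): 10 bp
  [117,125): 8 bp
  [125,131): 6 bp
  [131,141): 10 bp
  [141,151): 10 bp
  [151,170): 19 bp
  [170,182): 12 bp
  [182,192): 10 bp
  [192,199): 7 bp
  [199,206): 7 bp
  [206,217): 11 bp
  [217,223): 6 bp
  [223,228): 5 bp
  [228,234): 6 bp
  [234,239): 5 bp

[5,5,6,6,6,7,7,7,7,8,8,8,8,9,9,10,10,10,10,10,11,11,12,14,16,19]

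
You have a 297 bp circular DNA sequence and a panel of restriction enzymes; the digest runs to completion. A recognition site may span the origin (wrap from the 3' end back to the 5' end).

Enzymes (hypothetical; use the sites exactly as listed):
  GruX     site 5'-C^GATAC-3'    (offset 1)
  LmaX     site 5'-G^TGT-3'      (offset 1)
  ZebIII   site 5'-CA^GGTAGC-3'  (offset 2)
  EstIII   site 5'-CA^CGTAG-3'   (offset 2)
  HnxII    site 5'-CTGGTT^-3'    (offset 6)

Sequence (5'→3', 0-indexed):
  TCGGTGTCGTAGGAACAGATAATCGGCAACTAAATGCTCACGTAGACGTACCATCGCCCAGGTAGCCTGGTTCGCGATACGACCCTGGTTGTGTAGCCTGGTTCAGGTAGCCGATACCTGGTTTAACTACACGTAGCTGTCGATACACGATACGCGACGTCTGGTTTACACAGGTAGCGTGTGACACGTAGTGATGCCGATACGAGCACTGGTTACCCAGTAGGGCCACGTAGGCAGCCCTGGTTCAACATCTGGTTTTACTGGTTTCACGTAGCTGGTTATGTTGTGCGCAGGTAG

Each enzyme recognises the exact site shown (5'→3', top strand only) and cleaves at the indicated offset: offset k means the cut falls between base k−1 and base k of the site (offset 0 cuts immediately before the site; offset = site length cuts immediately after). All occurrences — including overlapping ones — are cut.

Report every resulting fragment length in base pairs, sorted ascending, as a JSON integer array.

[1,2,3,3,6,7,7,7,7,8,9,10,11,11,12,12,12,12,14,15,16,17,18,20,21,36]

Per-enzyme occurrences:
  GruX CGATAC/1: at [74, 111, 140, 147, 197] ⇒ [75, 112, 141, 148, 198]
  LmaX GTGT/1: at [3, 90, 178] ⇒ [4, 91, 179]
  ZebIII CAGGTAGC/2: at [58, 103, 170] ⇒ [60, 105, 172]
  EstIII CACGTAG/2: at [38, 129, 184, 226, 267] ⇒ [40, 131, 186, 228, 269]
  HnxII CTGGTT/6: at [66, 84, 97, 117, 160, 208, 239, 251, 260, 274] ⇒ [72, 90, 103, 123, 166, 214, 245, 257, 266, 280]

All cut coordinates (distinct, sorted): [4, 40, 60, 72, 75, 90, 91, 103, 105, 112, 123, 131, 141, 148, 166, 172, 179, 186, 198, 214, 228, 245, 257, 266, 269, 280]

Fragments:
  4→40: 36 bp
  40→60: 20 bp
  60→72: 12 bp
  72→75: 3 bp
  75→90: 15 bp
  90→91: 1 bp
  91→103: 12 bp
  103→105: 2 bp
  105→112: 7 bp
  112→123: 11 bp
  123→131: 8 bp
  131→141: 10 bp
  141→148: 7 bp
  148→166: 18 bp
  166→172: 6 bp
  172→179: 7 bp
  179→186: 7 bp
  186→198: 12 bp
  198→214: 16 bp
  214→228: 14 bp
  228→245: 17 bp
  245→257: 12 bp
  257→266: 9 bp
  266→269: 3 bp
  269→280: 11 bp
  280→4 (wrap): 297-280+4 = 21 bp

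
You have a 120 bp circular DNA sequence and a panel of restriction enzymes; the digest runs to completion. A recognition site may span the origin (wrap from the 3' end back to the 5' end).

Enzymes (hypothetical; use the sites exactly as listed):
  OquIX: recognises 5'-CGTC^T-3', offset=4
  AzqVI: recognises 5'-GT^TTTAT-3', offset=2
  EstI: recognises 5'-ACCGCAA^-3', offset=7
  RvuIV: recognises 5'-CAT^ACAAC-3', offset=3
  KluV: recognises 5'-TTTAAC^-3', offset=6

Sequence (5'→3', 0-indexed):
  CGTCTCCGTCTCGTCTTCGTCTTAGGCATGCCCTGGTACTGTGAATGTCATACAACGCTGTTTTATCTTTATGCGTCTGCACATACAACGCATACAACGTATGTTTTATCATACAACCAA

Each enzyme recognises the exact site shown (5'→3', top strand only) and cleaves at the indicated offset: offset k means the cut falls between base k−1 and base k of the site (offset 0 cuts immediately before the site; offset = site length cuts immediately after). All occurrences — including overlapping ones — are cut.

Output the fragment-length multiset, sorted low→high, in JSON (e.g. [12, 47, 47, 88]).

Scan for sites:
  OquIX CGTCT/4: at [0, 6, 11, 17, 73] ⇒ [4, 10, 15, 21, 77]
  AzqVI GTTTTAT/2: at [59, 102] ⇒ [61, 104]
  EstI (ACCGCAA, off=7): no sites
  RvuIV CATACAAC/3: at [48, 81, 90, 109] ⇒ [51, 84, 93, 112]
  KluV (TTTAAC, off=6): no sites

All cut coordinates (distinct, sorted): [4, 10, 15, 21, 51, 61, 77, 84, 93, 104, 112]

Fragment lengths:
  4→10: 6 bp
  10→15: 5 bp
  15→21: 6 bp
  21→51: 30 bp
  51→61: 10 bp
  61→77: 16 bp
  77→84: 7 bp
  84→93: 9 bp
  93→104: 11 bp
  104→112: 8 bp
  112→4 (wrap): 120-112+4 = 12 bp

[5,6,6,7,8,9,10,11,12,16,30]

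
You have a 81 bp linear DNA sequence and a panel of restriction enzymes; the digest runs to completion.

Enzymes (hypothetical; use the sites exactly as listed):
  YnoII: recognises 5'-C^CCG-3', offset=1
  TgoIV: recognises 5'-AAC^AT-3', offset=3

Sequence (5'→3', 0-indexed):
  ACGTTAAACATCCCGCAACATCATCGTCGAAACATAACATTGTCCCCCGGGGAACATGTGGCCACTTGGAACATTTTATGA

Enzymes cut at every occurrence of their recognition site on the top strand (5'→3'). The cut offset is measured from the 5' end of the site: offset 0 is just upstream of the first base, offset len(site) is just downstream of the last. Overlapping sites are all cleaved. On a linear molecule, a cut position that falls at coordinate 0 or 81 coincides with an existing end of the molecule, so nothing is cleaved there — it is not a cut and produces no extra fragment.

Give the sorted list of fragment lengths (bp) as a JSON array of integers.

Per-enzyme occurrences:
  YnoII CCCG/1: at [11, 45] ⇒ [12, 46]
  TgoIV AACAT/3: at [6, 16, 30, 35, 52, 69] ⇒ [9, 19, 33, 38, 55, 72]

Pooled cuts: [9, 12, 19, 33, 38, 46, 55, 72]

Fragment lengths:
  [0,9): 9 bp
  [9,12): 3 bp
  [12,19): 7 bp
  [19,33): 14 bp
  [33,38): 5 bp
  [38,46): 8 bp
  [46,55): 9 bp
  [55,72): 17 bp
  [72,81): 9 bp

[3,5,7,8,9,9,9,14,17]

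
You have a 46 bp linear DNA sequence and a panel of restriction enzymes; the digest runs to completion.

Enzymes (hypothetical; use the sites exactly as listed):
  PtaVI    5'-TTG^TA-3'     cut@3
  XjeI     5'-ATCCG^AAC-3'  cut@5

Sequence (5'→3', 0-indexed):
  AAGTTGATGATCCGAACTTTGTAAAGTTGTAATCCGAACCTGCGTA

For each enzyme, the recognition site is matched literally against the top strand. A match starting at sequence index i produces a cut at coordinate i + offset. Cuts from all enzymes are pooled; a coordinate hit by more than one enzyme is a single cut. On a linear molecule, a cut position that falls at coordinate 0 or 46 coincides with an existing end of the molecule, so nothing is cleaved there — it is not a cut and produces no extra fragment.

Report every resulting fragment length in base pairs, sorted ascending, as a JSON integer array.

Scan for sites:
  PtaVI (TTGTA, off=3): starts [18, 26] → cuts [21, 29]
  XjeI (ATCCGAAC, off=5): starts [9, 31] → cuts [14, 36]

Pooled cuts: [14, 21, 29, 36]

Fragment lengths:
  [0,14): 14 bp
  [14,21): 7 bp
  [21,29): 8 bp
  [29,36): 7 bp
  [36,46): 10 bp

[7,7,8,10,14]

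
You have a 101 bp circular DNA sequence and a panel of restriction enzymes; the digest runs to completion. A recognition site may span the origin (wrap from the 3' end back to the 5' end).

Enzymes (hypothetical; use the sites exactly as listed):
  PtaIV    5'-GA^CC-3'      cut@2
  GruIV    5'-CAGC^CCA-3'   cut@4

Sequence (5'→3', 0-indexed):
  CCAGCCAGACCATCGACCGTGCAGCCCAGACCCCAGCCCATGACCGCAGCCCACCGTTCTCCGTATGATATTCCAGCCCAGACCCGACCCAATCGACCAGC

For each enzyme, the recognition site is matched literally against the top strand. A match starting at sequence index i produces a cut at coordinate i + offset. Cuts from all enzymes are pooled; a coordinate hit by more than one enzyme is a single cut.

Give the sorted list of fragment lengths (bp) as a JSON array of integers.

Scan for sites:
  PtaIV (GACC, off=2): starts [7, 14, 28, 41, 80, 85, 94] → cuts [9, 16, 30, 43, 82, 87, 96]
  GruIV (CAGCCCA, off=4): starts [21, 33, 46, 73, 97] → cuts [0, 25, 37, 50, 77]

Pooled cuts: [0, 9, 16, 25, 30, 37, 43, 50, 77, 82, 87, 96]

Fragment lengths:
  0→9: 9 bp
  9→16: 7 bp
  16→25: 9 bp
  25→30: 5 bp
  30→37: 7 bp
  37→43: 6 bp
  43→50: 7 bp
  50→77: 27 bp
  77→82: 5 bp
  82→87: 5 bp
  87→96: 9 bp
  96→0 (wrap): 101-96+0 = 5 bp

[5,5,5,5,6,7,7,7,9,9,9,27]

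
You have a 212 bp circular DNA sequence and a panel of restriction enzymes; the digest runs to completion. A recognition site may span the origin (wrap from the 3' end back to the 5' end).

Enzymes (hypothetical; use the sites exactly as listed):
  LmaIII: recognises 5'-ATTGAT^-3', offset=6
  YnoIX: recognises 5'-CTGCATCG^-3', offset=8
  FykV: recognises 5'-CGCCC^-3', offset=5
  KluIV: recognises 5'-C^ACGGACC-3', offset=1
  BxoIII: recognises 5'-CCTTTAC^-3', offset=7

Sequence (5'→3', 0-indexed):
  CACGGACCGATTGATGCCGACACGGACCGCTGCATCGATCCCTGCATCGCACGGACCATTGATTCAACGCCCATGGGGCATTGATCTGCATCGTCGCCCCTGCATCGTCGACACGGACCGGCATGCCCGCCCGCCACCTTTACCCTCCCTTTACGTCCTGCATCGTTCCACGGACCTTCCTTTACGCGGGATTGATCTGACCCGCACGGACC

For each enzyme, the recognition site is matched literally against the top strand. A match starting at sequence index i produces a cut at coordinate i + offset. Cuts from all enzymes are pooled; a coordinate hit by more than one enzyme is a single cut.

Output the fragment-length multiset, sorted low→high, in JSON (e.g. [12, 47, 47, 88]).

Site scan:
  LmaIII ATTGAT/6: at [9, 57, 79, 190] ⇒ [15, 63, 85, 196]
  YnoIX CTGCATCG/8: at [29, 41, 85, 99, 157] ⇒ [37, 49, 93, 107, 165]
  FykV CGCCC/5: at [67, 94, 127] ⇒ [72, 99, 132]
  KluIV CACGGACC/1: at [0, 20, 49, 111, 168, 204] ⇒ [1, 21, 50, 112, 169, 205]
  BxoIII CCTTTAC/7: at [136, 147, 178] ⇒ [143, 154, 185]

All cut coordinates (distinct, sorted): [1, 15, 21, 37, 49, 50, 63, 72, 85, 93, 99, 107, 112, 132, 143, 154, 165, 169, 185, 196, 205]

Fragments:
  1→15: 14 bp
  15→21: 6 bp
  21→37: 16 bp
  37→49: 12 bp
  49→50: 1 bp
  50→63: 13 bp
  63→72: 9 bp
  72→85: 13 bp
  85→93: 8 bp
  93→99: 6 bp
  99→107: 8 bp
  107→112: 5 bp
  112→132: 20 bp
  132→143: 11 bp
  143→154: 11 bp
  154→165: 11 bp
  165→169: 4 bp
  169→185: 16 bp
  185→196: 11 bp
  196→205: 9 bp
  205→1 (wrap): 212-205+1 = 8 bp

[1,4,5,6,6,8,8,8,9,9,11,11,11,11,12,13,13,14,16,16,20]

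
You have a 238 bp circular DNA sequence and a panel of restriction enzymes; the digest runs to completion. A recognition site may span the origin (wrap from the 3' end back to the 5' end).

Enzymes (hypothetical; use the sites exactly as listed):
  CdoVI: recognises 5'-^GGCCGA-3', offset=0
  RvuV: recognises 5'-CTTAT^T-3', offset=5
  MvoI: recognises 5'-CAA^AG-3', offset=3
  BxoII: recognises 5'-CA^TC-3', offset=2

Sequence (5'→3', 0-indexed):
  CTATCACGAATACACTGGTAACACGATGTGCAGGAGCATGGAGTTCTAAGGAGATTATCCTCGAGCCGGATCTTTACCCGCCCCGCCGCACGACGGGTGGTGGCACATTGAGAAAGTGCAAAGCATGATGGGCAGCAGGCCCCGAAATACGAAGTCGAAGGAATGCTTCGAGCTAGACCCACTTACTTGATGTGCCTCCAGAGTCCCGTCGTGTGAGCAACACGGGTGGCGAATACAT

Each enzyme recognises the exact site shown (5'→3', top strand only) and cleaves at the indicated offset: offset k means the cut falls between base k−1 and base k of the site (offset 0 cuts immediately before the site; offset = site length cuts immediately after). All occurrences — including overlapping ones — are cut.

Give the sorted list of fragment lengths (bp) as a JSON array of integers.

Per-enzyme occurrences:
  CdoVI (GGCCGA, off=0): no sites
  RvuV (CTTATT, off=5): no sites
  MvoI (CAAAG, off=3): starts [118] → cuts [121]
  BxoII (CATC, off=2): starts [235] → cuts [237]

All cut coordinates (distinct, sorted): [121, 237]

Fragment lengths:
  121→237: 116 bp
  237→121 (wrap): 238-237+121 = 122 bp

[116,122]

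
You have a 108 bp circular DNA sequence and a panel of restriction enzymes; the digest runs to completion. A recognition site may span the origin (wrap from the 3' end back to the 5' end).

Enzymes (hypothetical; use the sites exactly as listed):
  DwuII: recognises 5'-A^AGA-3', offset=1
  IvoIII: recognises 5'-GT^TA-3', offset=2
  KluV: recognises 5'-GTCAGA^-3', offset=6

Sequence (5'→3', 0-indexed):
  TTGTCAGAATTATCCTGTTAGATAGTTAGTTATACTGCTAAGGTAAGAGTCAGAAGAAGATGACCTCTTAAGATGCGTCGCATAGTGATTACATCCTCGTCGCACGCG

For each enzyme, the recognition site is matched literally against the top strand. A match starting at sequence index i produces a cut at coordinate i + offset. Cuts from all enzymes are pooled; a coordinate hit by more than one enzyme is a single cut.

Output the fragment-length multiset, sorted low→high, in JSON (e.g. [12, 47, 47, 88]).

[3,4,8,9,10,13,15,46]

Scan for sites:
  DwuII (AAGA, off=1): starts [44, 53, 56, 69] → cuts [45, 54, 57, 70]
  IvoIII (GTTA, off=2): starts [16, 24, 28] → cuts [18, 26, 30]
  KluV (GTCAGA, off=6): starts [2, 48] → cuts [8, 54]

All cut coordinates (distinct, sorted): [8, 18, 26, 30, 45, 54, 57, 70]

Fragment lengths:
  8→18: 10 bp
  18→26: 8 bp
  26→30: 4 bp
  30→45: 15 bp
  45→54: 9 bp
  54→57: 3 bp
  57→70: 13 bp
  70→8 (wrap): 108-70+8 = 46 bp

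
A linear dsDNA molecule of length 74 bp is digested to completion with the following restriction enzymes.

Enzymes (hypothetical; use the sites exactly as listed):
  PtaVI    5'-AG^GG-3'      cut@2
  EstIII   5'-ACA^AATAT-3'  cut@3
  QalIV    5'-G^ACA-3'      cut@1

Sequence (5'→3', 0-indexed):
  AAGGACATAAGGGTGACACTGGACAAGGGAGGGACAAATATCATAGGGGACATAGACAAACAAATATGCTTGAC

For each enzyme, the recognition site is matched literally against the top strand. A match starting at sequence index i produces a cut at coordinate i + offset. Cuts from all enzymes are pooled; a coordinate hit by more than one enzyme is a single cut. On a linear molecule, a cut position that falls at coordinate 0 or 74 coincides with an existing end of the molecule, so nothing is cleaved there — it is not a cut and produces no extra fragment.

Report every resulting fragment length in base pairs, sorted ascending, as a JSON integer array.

[2,3,3,4,4,4,5,6,7,7,7,10,12]

Scan for sites:
  PtaVI AGGG/2: at [9, 25, 29, 44] ⇒ [11, 27, 31, 46]
  EstIII ACAAATAT/3: at [33, 59] ⇒ [36, 62]
  QalIV GACA/1: at [3, 14, 21, 32, 48, 54] ⇒ [4, 15, 22, 33, 49, 55]

Pooled cuts: [4, 11, 15, 22, 27, 31, 33, 36, 46, 49, 55, 62]

Fragments:
  [0,4): 4 bp
  [4,11): 7 bp
  [11,15): 4 bp
  [15,22): 7 bp
  [22,27): 5 bp
  [27,31): 4 bp
  [31,33): 2 bp
  [33,36): 3 bp
  [36,46): 10 bp
  [46,49): 3 bp
  [49,55): 6 bp
  [55,62): 7 bp
  [62,74): 12 bp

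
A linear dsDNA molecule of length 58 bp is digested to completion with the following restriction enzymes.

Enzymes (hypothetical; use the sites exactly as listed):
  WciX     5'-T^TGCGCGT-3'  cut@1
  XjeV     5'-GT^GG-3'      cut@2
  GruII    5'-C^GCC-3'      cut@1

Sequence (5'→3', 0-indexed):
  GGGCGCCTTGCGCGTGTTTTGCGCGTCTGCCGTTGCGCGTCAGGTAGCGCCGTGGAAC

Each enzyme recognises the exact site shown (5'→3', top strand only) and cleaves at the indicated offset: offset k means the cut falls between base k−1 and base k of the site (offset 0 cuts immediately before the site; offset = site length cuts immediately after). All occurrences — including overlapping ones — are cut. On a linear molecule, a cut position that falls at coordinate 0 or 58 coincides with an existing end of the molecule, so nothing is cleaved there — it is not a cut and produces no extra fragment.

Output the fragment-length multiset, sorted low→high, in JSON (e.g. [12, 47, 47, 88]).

Scan for sites:
  WciX (TTGCGCGT, off=1): starts [7, 18, 32] → cuts [8, 19, 33]
  XjeV (GTGG, off=2): starts [51] → cuts [53]
  GruII (CGCC, off=1): starts [3, 47] → cuts [4, 48]

Pooled cuts: [4, 8, 19, 33, 48, 53]

Fragment lengths:
  [0,4): 4 bp
  [4,8): 4 bp
  [8,19): 11 bp
  [19,33): 14 bp
  [33,48): 15 bp
  [48,53): 5 bp
  [53,58): 5 bp

[4,4,5,5,11,14,15]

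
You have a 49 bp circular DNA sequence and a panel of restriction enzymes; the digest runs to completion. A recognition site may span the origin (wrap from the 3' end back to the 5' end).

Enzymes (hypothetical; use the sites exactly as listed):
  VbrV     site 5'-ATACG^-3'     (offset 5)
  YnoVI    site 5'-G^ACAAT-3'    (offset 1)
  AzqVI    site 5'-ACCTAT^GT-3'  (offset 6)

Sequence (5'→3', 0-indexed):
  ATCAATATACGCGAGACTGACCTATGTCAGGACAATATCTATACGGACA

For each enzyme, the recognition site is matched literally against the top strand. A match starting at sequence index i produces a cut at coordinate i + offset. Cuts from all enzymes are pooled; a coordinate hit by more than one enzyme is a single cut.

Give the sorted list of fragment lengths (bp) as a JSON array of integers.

[1,6,14,14,14]

Per-enzyme occurrences:
  VbrV ATACG/5: at [6, 40] ⇒ [11, 45]
  YnoVI GACAAT/1: at [30, 45] ⇒ [31, 46]
  AzqVI ACCTATGT/6: at [19] ⇒ [25]

Pooled cuts: [11, 25, 31, 45, 46]

Fragments:
  11→25: 14 bp
  25→31: 6 bp
  31→45: 14 bp
  45→46: 1 bp
  46→11 (wrap): 49-46+11 = 14 bp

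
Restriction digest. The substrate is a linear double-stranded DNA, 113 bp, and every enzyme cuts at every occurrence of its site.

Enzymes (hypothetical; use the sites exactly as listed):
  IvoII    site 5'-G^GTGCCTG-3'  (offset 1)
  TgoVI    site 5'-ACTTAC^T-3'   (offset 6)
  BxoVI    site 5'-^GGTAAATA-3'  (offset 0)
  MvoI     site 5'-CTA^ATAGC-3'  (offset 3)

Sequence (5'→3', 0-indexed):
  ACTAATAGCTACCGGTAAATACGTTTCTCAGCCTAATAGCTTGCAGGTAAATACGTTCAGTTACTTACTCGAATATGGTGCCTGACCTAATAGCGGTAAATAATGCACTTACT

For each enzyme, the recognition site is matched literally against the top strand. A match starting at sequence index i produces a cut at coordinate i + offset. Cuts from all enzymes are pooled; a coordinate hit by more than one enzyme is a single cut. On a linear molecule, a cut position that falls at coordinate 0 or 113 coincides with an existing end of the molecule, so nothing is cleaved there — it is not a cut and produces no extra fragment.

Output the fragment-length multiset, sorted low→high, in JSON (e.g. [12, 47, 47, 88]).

Per-enzyme occurrences:
  IvoII GGTGCCTG/1: at [76] ⇒ [77]
  TgoVI ACTTACT/6: at [62, 106] ⇒ [68, 112]
  BxoVI GGTAAATA/0: at [13, 45, 94] ⇒ [13, 45, 94]
  MvoI CTAATAGC/3: at [1, 32, 86] ⇒ [4, 35, 89]

Pooled cuts: [4, 13, 35, 45, 68, 77, 89, 94, 112]

Fragment lengths:
  [0,4): 4 bp
  [4,13): 9 bp
  [13,35): 22 bp
  [35,45): 10 bp
  [45,68): 23 bp
  [68,77): 9 bp
  [77,89): 12 bp
  [89,94): 5 bp
  [94,112): 18 bp
  [112,113): 1 bp

[1,4,5,9,9,10,12,18,22,23]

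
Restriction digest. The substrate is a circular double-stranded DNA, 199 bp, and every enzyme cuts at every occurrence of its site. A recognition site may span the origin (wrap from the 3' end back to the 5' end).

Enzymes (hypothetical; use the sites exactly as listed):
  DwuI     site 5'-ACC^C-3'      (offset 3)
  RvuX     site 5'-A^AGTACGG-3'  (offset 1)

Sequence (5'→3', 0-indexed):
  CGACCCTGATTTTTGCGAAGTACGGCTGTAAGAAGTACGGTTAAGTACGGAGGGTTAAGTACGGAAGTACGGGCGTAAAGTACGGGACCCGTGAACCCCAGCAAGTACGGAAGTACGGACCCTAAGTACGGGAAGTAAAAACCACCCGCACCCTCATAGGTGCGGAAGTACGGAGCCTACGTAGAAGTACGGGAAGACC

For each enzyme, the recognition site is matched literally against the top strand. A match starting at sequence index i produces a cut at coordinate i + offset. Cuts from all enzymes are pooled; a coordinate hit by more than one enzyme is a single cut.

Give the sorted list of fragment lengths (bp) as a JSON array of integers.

[3,5,6,6,8,8,8,10,10,11,13,13,14,14,14,15,19,22]

Scan for sites:
  DwuI ACCC/3: at [2, 86, 94, 118, 143, 149, 196] ⇒ [0, 5, 89, 97, 121, 146, 152]
  RvuX AAGTACGG/1: at [17, 32, 42, 56, 64, 77, 102, 110, 123, 165, 184] ⇒ [18, 33, 43, 57, 65, 78, 103, 111, 124, 166, 185]

Pooled cuts: [0, 5, 18, 33, 43, 57, 65, 78, 89, 97, 103, 111, 121, 124, 146, 152, 166, 185]

Fragments:
  0→5: 5 bp
  5→18: 13 bp
  18→33: 15 bp
  33→43: 10 bp
  43→57: 14 bp
  57→65: 8 bp
  65→78: 13 bp
  78→89: 11 bp
  89→97: 8 bp
  97→103: 6 bp
  103→111: 8 bp
  111→121: 10 bp
  121→124: 3 bp
  124→146: 22 bp
  146→152: 6 bp
  152→166: 14 bp
  166→185: 19 bp
  185→0 (wrap): 199-185+0 = 14 bp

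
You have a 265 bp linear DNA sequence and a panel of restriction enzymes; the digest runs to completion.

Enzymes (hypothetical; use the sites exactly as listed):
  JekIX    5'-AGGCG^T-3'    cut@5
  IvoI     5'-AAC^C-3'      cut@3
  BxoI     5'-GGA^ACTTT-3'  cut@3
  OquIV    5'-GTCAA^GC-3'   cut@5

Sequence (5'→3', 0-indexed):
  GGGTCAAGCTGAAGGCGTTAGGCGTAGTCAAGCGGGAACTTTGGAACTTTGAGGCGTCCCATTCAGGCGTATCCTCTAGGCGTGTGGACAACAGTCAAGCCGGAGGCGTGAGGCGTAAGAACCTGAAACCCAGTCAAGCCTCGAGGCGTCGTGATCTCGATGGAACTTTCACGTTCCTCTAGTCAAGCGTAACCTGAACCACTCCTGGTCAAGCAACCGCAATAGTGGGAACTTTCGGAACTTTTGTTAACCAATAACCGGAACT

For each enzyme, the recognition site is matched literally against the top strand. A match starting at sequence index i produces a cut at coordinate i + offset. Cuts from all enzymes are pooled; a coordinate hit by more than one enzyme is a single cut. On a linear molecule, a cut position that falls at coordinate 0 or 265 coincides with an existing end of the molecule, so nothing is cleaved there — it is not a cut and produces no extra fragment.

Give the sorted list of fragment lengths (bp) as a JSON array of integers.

[5,6,6,7,7,7,7,7,7,7,7,7,8,8,9,10,10,11,11,12,13,13,13,13,16,16,22]

Scan for sites:
  JekIX (AGGCGT, off=5): starts [12, 19, 51, 64, 77, 103, 110, 143] → cuts [17, 24, 56, 69, 82, 108, 115, 148]
  IvoI (AACC, off=3): starts [119, 126, 190, 196, 214, 248, 255] → cuts [122, 129, 193, 199, 217, 251, 258]
  BxoI (GGAACTTT, off=3): starts [34, 42, 161, 227, 236] → cuts [37, 45, 164, 230, 239]
  OquIV (GTCAAGC, off=5): starts [2, 26, 93, 132, 181, 207] → cuts [7, 31, 98, 137, 186, 212]

All cut coordinates (distinct, sorted): [7, 17, 24, 31, 37, 45, 56, 69, 82, 98, 108, 115, 122, 129, 137, 148, 164, 186, 193, 199, 212, 217, 230, 239, 251, 258]

Fragments:
  [0,7): 7 bp
  [7,17): 10 bp
  [17,24): 7 bp
  [24,31): 7 bp
  [31,37): 6 bp
  [37,45): 8 bp
  [45,56): 11 bp
  [56,69): 13 bp
  [69,82): 13 bp
  [82,98): 16 bp
  [98,108): 10 bp
  [108,115): 7 bp
  [115,122): 7 bp
  [122,129): 7 bp
  [129,137): 8 bp
  [137,148): 11 bp
  [148,164): 16 bp
  [164,186): 22 bp
  [186,193): 7 bp
  [193,199): 6 bp
  [199,212): 13 bp
  [212,217): 5 bp
  [217,230): 13 bp
  [230,239): 9 bp
  [239,251): 12 bp
  [251,258): 7 bp
  [258,265): 7 bp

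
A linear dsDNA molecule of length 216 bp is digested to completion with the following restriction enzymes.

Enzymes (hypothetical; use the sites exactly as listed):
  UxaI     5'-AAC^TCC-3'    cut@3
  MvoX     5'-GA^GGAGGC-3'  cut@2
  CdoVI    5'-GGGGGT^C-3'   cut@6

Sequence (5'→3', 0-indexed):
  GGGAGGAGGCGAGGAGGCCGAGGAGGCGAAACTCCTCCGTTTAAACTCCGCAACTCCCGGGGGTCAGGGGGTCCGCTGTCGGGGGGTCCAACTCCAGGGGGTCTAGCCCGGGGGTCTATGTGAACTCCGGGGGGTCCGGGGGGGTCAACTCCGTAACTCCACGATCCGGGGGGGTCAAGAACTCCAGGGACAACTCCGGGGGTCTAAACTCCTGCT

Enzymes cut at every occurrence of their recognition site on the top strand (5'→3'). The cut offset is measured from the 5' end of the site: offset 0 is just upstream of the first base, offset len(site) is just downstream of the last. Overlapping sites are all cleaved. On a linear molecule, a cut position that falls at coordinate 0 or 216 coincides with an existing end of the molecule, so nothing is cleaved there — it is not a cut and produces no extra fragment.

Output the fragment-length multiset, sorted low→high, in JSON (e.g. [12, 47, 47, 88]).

Site scan:
  UxaI (AACTCC, off=3): starts [29, 43, 51, 89, 122, 146, 154, 179, 191, 206] → cuts [32, 46, 54, 92, 125, 149, 157, 182, 194, 209]
  MvoX (GAGGAGGC, off=2): starts [2, 10, 19] → cuts [4, 12, 21]
  CdoVI (GGGGGTC, off=6): starts [58, 66, 81, 96, 109, 129, 139, 169, 197] → cuts [64, 72, 87, 102, 115, 135, 145, 175, 203]

All cut coordinates (distinct, sorted): [4, 12, 21, 32, 46, 54, 64, 72, 87, 92, 102, 115, 125, 135, 145, 149, 157, 175, 182, 194, 203, 209]

Fragments:
  [0,4): 4 bp
  [4,12): 8 bp
  [12,21): 9 bp
  [21,32): 11 bp
  [32,46): 14 bp
  [46,54): 8 bp
  [54,64): 10 bp
  [64,72): 8 bp
  [72,87): 15 bp
  [87,92): 5 bp
  [92,102): 10 bp
  [102,115): 13 bp
  [115,125): 10 bp
  [125,135): 10 bp
  [135,145): 10 bp
  [145,149): 4 bp
  [149,157): 8 bp
  [157,175): 18 bp
  [175,182): 7 bp
  [182,194): 12 bp
  [194,203): 9 bp
  [203,209): 6 bp
  [209,216): 7 bp

[4,4,5,6,7,7,8,8,8,8,9,9,10,10,10,10,10,11,12,13,14,15,18]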